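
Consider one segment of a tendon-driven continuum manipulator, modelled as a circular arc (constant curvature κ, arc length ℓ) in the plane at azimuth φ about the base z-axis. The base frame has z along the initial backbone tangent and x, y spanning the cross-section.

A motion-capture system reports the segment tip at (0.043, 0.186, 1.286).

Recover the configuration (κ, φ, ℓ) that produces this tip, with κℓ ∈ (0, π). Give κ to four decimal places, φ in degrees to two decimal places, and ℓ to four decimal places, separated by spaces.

ρ = √(x²+y²) = √(0.043² + 0.186²) = 0.19091
φ = atan2(y, x) mod 360° = atan2(0.186, 0.043) = 76.9829°
|p|² = ρ² + z² = 0.19091² + 1.286² = 1.69024
κ = 2ρ / |p|² = 2×0.19091 / 1.69024 = 0.22589
θ = 2·atan2(ρ, z) = 2·atan2(0.19091, 1.286) = 0.29475 rad
ℓ = θ/κ = 0.29475/0.22589 = 1.30481

0.2259 76.98 1.3048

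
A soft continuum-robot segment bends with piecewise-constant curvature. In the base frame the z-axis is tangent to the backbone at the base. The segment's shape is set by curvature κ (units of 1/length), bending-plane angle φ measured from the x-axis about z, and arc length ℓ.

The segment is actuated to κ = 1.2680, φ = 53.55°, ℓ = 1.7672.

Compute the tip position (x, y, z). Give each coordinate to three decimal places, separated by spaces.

θ = κ·ℓ = 1.2680 × 1.7672 = 2.24081 rad
ρ = (1 − cos θ)/κ = (1 − -0.62100)/1.2680 = 1.27839
z = sin θ / κ = 0.78381/1.2680 = 0.61815
x = ρ cos φ = 1.27839 × cos(53.55°) = 0.75952
y = ρ sin φ = 1.27839 × sin(53.55°) = 1.02830

0.760 1.028 0.618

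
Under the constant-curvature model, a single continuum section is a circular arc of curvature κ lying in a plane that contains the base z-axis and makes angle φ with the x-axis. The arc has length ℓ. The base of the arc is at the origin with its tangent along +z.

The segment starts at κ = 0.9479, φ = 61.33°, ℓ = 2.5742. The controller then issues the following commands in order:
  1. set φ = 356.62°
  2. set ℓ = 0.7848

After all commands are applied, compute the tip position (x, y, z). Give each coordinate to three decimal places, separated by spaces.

0.278 -0.016 0.714

initial: κ=0.9479, φ=61.33°, ℓ=2.5742
cmd 1: set φ=356.62° → (κ,φ,ℓ)=(0.9479,356.62°,2.5742) → tip=(1.8576,-0.1097,0.6808)
cmd 2: set ℓ=0.7848 → (κ,φ,ℓ)=(0.9479,356.62°,0.7848) → tip=(0.2782,-0.0164,0.7144)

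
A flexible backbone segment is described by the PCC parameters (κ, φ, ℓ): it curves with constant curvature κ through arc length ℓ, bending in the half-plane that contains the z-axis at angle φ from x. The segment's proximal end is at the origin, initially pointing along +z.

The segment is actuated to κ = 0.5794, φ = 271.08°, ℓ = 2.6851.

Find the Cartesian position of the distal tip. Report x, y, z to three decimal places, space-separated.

θ = κ·ℓ = 0.5794 × 2.6851 = 1.55575 rad
ρ = (1 − cos θ)/κ = (1 − 0.01505)/0.5794 = 1.69995
z = sin θ / κ = 0.99989/0.5794 = 1.72573
x = ρ cos φ = 1.69995 × cos(271.08°) = 0.03204
y = ρ sin φ = 1.69995 × sin(271.08°) = -1.69965

0.032 -1.700 1.726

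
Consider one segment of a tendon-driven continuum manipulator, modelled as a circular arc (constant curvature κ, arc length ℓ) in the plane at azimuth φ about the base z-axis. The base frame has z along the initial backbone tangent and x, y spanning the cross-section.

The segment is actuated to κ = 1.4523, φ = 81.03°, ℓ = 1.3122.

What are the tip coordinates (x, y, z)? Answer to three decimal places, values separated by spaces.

0.143 0.904 0.650

θ = κ·ℓ = 1.4523 × 1.3122 = 1.90571 rad
ρ = (1 − cos θ)/κ = (1 − -0.32869)/1.4523 = 0.91488
z = sin θ / κ = 0.94444/1.4523 = 0.65031
x = ρ cos φ = 0.91488 × cos(81.03°) = 0.14265
y = ρ sin φ = 0.91488 × sin(81.03°) = 0.90369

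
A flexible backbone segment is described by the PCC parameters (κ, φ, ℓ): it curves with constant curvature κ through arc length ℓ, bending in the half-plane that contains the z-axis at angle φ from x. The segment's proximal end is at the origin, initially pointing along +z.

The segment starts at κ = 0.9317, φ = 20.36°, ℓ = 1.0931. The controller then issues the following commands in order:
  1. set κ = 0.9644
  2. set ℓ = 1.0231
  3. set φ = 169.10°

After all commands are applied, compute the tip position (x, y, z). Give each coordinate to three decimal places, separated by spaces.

initial: κ=0.9317, φ=20.36°, ℓ=1.0931
cmd 1: set κ=0.9644 → (κ,φ,ℓ)=(0.9644,20.36°,1.0931) → tip=(0.4920,0.1826,0.9016)
cmd 2: set ℓ=1.0231 → (κ,φ,ℓ)=(0.9644,20.36°,1.0231) → tip=(0.4360,0.1618,0.8650)
cmd 3: set φ=169.10° → (κ,φ,ℓ)=(0.9644,169.10°,1.0231) → tip=(-0.4567,0.0879,0.8650)

-0.457 0.088 0.865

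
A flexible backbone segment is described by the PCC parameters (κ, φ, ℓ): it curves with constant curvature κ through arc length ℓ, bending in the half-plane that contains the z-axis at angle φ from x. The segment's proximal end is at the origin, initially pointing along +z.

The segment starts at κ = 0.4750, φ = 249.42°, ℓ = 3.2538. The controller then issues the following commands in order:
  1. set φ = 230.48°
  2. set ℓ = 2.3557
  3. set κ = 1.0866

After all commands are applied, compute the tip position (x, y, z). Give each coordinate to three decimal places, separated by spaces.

initial: κ=0.4750, φ=249.42°, ℓ=3.2538
cmd 1: set φ=230.48° → (κ,φ,ℓ)=(0.4750,230.48°,3.2538) → tip=(-1.3059,-1.5830,2.1046)
cmd 2: set ℓ=2.3557 → (κ,φ,ℓ)=(0.4750,230.48°,2.3557) → tip=(-0.7547,-0.9149,1.8940)
cmd 3: set κ=1.0866 → (κ,φ,ℓ)=(1.0866,230.48°,2.3557) → tip=(-1.0749,-1.3030,0.5058)

-1.075 -1.303 0.506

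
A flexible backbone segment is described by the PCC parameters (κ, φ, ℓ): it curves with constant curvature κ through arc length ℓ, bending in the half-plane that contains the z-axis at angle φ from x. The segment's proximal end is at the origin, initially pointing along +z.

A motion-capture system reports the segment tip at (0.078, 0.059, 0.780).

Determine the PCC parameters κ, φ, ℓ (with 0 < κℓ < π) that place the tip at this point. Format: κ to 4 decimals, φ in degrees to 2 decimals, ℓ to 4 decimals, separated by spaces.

ρ = √(x²+y²) = √(0.078² + 0.059²) = 0.09780
φ = atan2(y, x) mod 360° = atan2(0.059, 0.078) = 37.1042°
|p|² = ρ² + z² = 0.09780² + 0.780² = 0.61797
κ = 2ρ / |p|² = 2×0.09780 / 0.61797 = 0.31653
θ = 2·atan2(ρ, z) = 2·atan2(0.09780, 0.780) = 0.24947 rad
ℓ = θ/κ = 0.24947/0.31653 = 0.78815

0.3165 37.10 0.7881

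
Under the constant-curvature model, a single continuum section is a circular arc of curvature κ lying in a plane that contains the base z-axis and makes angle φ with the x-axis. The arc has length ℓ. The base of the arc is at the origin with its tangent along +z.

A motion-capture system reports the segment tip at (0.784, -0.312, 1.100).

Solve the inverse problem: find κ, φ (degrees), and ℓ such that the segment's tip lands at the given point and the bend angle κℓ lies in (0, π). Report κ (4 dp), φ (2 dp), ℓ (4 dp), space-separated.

0.8780 338.30 1.4905

ρ = √(x²+y²) = √(0.784² + -0.312²) = 0.84380
φ = atan2(y, x) mod 360° = atan2(-0.312, 0.784) = 338.2995°
|p|² = ρ² + z² = 0.84380² + 1.100² = 1.92200
κ = 2ρ / |p|² = 2×0.84380 / 1.92200 = 0.87804
θ = 2·atan2(ρ, z) = 2·atan2(0.84380, 1.100) = 1.30870 rad
ℓ = θ/κ = 1.30870/0.87804 = 1.49047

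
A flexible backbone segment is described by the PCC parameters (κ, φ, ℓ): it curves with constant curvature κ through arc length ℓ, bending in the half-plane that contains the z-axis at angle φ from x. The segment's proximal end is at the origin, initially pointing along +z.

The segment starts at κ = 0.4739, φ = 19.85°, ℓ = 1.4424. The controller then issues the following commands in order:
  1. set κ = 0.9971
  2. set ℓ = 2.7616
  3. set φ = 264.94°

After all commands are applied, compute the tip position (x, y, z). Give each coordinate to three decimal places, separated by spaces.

initial: κ=0.4739, φ=19.85°, ℓ=1.4424
cmd 1: set κ=0.9971 → (κ,φ,ℓ)=(0.9971,19.85°,1.4424) → tip=(0.8186,0.2955,0.9941)
cmd 2: set ℓ=2.7616 → (κ,φ,ℓ)=(0.9971,19.85°,2.7616) → tip=(1.8165,0.6558,0.3794)
cmd 3: set φ=264.94° → (κ,φ,ℓ)=(0.9971,264.94°,2.7616) → tip=(-0.1703,-1.9237,0.3794)

-0.170 -1.924 0.379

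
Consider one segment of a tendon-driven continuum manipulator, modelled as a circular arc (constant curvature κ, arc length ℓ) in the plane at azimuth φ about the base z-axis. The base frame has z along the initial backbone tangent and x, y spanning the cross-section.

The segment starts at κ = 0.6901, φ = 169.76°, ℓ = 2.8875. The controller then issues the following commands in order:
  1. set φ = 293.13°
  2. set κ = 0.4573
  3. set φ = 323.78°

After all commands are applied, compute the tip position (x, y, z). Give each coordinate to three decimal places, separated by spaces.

initial: κ=0.6901, φ=169.76°, ℓ=2.8875
cmd 1: set φ=293.13° → (κ,φ,ℓ)=(0.6901,293.13°,2.8875) → tip=(0.8023,-1.8782,1.3220)
cmd 2: set κ=0.4573 → (κ,φ,ℓ)=(0.4573,293.13°,2.8875) → tip=(0.6462,-1.5128,2.1186)
cmd 3: set φ=323.78° → (κ,φ,ℓ)=(0.4573,323.78°,2.8875) → tip=(1.3271,-0.9720,2.1186)

1.327 -0.972 2.119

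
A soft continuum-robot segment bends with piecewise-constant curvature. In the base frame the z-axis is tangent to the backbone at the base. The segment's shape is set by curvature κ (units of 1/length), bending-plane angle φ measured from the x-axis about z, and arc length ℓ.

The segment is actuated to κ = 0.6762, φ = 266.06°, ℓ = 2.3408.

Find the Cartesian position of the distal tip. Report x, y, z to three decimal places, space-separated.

θ = κ·ℓ = 0.6762 × 2.3408 = 1.58285 rad
ρ = (1 − cos θ)/κ = (1 − -0.01205)/0.6762 = 1.49668
z = sin θ / κ = 0.99993/0.6762 = 1.47874
x = ρ cos φ = 1.49668 × cos(266.06°) = -0.10284
y = ρ sin φ = 1.49668 × sin(266.06°) = -1.49314

-0.103 -1.493 1.479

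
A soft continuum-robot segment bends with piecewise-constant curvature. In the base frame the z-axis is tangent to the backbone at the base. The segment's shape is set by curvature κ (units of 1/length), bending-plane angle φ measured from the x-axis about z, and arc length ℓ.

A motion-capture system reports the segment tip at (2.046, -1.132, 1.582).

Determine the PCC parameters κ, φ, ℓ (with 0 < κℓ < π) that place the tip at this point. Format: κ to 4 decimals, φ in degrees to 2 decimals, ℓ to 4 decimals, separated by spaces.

0.5868 331.05 3.3267

ρ = √(x²+y²) = √(2.046² + -1.132²) = 2.33828
φ = atan2(y, x) mod 360° = atan2(-1.132, 2.046) = 331.0454°
|p|² = ρ² + z² = 2.33828² + 1.582² = 7.97026
κ = 2ρ / |p|² = 2×2.33828 / 7.97026 = 0.58675
θ = 2·atan2(ρ, z) = 2·atan2(2.33828, 1.582) = 1.95194 rad
ℓ = θ/κ = 1.95194/0.58675 = 3.32670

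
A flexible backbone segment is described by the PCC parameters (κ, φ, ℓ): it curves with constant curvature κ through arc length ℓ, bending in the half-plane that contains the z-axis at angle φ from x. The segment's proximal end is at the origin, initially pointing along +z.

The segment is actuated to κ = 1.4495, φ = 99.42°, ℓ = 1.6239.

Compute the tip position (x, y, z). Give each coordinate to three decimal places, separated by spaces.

θ = κ·ℓ = 1.4495 × 1.6239 = 2.35384 rad
ρ = (1 − cos θ)/κ = (1 − -0.70544)/1.4495 = 1.17657
z = sin θ / κ = 0.70877/1.4495 = 0.48897
x = ρ cos φ = 1.17657 × cos(99.42°) = -0.19257
y = ρ sin φ = 1.17657 × sin(99.42°) = 1.16071

-0.193 1.161 0.489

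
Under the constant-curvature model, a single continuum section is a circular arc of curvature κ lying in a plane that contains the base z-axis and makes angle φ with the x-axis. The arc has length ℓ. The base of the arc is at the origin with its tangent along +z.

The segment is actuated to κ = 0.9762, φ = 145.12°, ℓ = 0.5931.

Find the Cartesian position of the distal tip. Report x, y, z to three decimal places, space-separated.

-0.137 0.095 0.561

θ = κ·ℓ = 0.9762 × 0.5931 = 0.57898 rad
ρ = (1 − cos θ)/κ = (1 − 0.83702)/0.9762 = 0.16695
z = sin θ / κ = 0.54717/0.9762 = 0.56051
x = ρ cos φ = 0.16695 × cos(145.12°) = -0.13696
y = ρ sin φ = 0.16695 × sin(145.12°) = 0.09547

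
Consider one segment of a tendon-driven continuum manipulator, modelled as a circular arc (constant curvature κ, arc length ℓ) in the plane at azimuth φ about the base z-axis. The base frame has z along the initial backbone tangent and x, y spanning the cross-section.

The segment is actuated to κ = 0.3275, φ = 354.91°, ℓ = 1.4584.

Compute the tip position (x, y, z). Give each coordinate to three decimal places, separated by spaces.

θ = κ·ℓ = 0.3275 × 1.4584 = 0.47763 rad
ρ = (1 − cos θ)/κ = (1 − 0.88809)/0.3275 = 0.34171
z = sin θ / κ = 0.45967/0.3275 = 1.40358
x = ρ cos φ = 0.34171 × cos(354.91°) = 0.34037
y = ρ sin φ = 0.34171 × sin(354.91°) = -0.03032

0.340 -0.030 1.404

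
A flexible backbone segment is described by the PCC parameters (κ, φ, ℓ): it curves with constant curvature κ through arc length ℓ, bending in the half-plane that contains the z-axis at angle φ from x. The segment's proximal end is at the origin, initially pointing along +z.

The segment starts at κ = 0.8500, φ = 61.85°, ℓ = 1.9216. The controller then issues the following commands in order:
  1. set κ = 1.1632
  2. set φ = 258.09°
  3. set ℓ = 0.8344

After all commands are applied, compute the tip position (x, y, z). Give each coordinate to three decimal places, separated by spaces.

initial: κ=0.8500, φ=61.85°, ℓ=1.9216
cmd 1: set κ=1.1632 → (κ,φ,ℓ)=(1.1632,61.85°,1.9216) → tip=(0.6557,1.2254,0.6768)
cmd 2: set φ=258.09° → (κ,φ,ℓ)=(1.1632,258.09°,1.9216) → tip=(-0.2868,-1.3599,0.6768)
cmd 3: set ℓ=0.8344 → (κ,φ,ℓ)=(1.1632,258.09°,0.8344) → tip=(-0.0772,-0.3661,0.7094)

-0.077 -0.366 0.709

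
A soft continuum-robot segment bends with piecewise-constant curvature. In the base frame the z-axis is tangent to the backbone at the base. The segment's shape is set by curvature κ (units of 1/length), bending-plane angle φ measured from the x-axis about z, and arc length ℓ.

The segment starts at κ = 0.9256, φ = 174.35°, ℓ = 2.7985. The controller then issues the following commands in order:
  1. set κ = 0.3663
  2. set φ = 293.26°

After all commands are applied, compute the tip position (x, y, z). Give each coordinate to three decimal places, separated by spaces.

initial: κ=0.9256, φ=174.35°, ℓ=2.7985
cmd 1: set κ=0.3663 → (κ,φ,ℓ)=(0.3663,174.35°,2.7985) → tip=(-1.3067,0.1293,2.3335)
cmd 2: set φ=293.26° → (κ,φ,ℓ)=(0.3663,293.26°,2.7985) → tip=(0.5185,-1.2063,2.3335)

0.519 -1.206 2.334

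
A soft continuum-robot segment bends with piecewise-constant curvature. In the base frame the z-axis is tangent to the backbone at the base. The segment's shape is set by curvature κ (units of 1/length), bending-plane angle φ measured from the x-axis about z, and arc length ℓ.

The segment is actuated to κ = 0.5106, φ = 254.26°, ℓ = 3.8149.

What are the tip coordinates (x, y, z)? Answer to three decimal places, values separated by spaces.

-0.727 -2.579 1.821

θ = κ·ℓ = 0.5106 × 3.8149 = 1.94789 rad
ρ = (1 − cos θ)/κ = (1 − -0.36822)/0.5106 = 2.67963
z = sin θ / κ = 0.92974/0.5106 = 1.82088
x = ρ cos φ = 2.67963 × cos(254.26°) = -0.72691
y = ρ sin φ = 2.67963 × sin(254.26°) = -2.57915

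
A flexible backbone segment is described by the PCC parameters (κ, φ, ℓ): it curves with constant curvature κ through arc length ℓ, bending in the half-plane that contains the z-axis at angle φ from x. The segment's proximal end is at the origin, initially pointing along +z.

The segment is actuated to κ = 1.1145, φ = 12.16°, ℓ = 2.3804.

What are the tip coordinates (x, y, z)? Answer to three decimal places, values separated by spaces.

θ = κ·ℓ = 1.1145 × 2.3804 = 2.65296 rad
ρ = (1 − cos θ)/κ = (1 − -0.88297)/1.1145 = 1.68952
z = sin θ / κ = 0.46942/1.1145 = 0.42120
x = ρ cos φ = 1.68952 × cos(12.16°) = 1.65162
y = ρ sin φ = 1.68952 × sin(12.16°) = 0.35589

1.652 0.356 0.421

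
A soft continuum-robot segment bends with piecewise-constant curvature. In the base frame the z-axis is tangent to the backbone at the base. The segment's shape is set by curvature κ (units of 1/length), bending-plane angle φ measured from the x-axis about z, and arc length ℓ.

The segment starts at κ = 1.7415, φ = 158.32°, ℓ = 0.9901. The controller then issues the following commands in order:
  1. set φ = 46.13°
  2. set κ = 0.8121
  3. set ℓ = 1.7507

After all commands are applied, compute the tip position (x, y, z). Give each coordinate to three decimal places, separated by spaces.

initial: κ=1.7415, φ=158.32°, ℓ=0.9901
cmd 1: set φ=46.13° → (κ,φ,ℓ)=(1.7415,46.13°,0.9901) → tip=(0.4588,0.4772,0.5675)
cmd 2: set κ=0.8121 → (κ,φ,ℓ)=(0.8121,46.13°,0.9901) → tip=(0.2613,0.2718,0.8868)
cmd 3: set ℓ=1.7507 → (κ,φ,ℓ)=(0.8121,46.13°,1.7507) → tip=(0.7266,0.7559,1.2177)

0.727 0.756 1.218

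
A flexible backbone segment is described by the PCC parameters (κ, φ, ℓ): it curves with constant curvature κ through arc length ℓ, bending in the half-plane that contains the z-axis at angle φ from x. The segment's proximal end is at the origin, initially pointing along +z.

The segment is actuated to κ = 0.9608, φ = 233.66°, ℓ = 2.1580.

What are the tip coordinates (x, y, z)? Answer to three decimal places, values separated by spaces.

-0.914 -1.242 0.912

θ = κ·ℓ = 0.9608 × 2.1580 = 2.07341 rad
ρ = (1 − cos θ)/κ = (1 − -0.48171)/0.9608 = 1.54217
z = sin θ / κ = 0.87633/0.9608 = 0.91208
x = ρ cos φ = 1.54217 × cos(233.66°) = -0.91385
y = ρ sin φ = 1.54217 × sin(233.66°) = -1.24224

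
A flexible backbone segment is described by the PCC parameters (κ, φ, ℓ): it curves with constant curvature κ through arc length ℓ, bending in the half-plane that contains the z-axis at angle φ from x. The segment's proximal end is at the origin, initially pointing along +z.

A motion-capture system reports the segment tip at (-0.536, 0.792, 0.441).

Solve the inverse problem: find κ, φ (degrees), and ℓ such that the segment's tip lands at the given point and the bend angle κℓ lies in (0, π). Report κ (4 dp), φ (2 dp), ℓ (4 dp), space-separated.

ρ = √(x²+y²) = √(-0.536² + 0.792²) = 0.95633
φ = atan2(y, x) mod 360° = atan2(0.792, -0.536) = 124.0889°
|p|² = ρ² + z² = 0.95633² + 0.441² = 1.10904
κ = 2ρ / |p|² = 2×0.95633 / 1.10904 = 1.72460
θ = 2·atan2(ρ, z) = 2·atan2(0.95633, 0.441) = 2.27743 rad
ℓ = θ/κ = 2.27743/1.72460 = 1.32056

1.7246 124.09 1.3206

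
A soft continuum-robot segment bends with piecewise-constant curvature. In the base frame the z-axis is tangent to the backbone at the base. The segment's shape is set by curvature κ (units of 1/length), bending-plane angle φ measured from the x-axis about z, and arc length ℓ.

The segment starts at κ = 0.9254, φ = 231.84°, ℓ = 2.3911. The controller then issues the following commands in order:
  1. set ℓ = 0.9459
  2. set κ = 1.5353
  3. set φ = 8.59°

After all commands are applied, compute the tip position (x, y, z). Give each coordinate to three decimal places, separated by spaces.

initial: κ=0.9254, φ=231.84°, ℓ=2.3911
cmd 1: set ℓ=0.9459 → (κ,φ,ℓ)=(0.9254,231.84°,0.9459) → tip=(-0.2399,-0.3053,0.8297)
cmd 2: set κ=1.5353 → (κ,φ,ℓ)=(1.5353,231.84°,0.9459) → tip=(-0.3548,-0.4516,0.6468)
cmd 3: set φ=8.59° → (κ,φ,ℓ)=(1.5353,8.59°,0.9459) → tip=(0.5679,0.0858,0.6468)

0.568 0.086 0.647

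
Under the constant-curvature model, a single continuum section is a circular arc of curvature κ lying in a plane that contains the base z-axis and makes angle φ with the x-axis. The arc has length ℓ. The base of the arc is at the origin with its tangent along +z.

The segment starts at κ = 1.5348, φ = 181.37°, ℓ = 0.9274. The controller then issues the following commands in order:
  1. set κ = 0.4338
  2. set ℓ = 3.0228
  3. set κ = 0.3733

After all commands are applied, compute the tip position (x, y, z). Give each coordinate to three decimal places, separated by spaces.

initial: κ=1.5348, φ=181.37°, ℓ=0.9274
cmd 1: set κ=0.4338 → (κ,φ,ℓ)=(0.4338,181.37°,0.9274) → tip=(-0.1840,-0.0044,0.9026)
cmd 2: set ℓ=3.0228 → (κ,φ,ℓ)=(0.4338,181.37°,3.0228) → tip=(-1.7132,-0.0410,2.2280)
cmd 3: set κ=0.3733 → (κ,φ,ℓ)=(0.3733,181.37°,3.0228) → tip=(-1.5316,-0.0366,2.4209)

-1.532 -0.037 2.421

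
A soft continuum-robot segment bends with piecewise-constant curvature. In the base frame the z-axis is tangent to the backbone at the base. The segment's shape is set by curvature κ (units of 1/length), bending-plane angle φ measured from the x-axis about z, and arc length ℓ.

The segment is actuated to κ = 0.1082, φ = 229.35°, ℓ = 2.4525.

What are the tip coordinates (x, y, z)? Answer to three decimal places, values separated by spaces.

θ = κ·ℓ = 0.1082 × 2.4525 = 0.26536 rad
ρ = (1 − cos θ)/κ = (1 − 0.96500)/0.1082 = 0.32349
z = sin θ / κ = 0.26226/0.1082 = 2.42382
x = ρ cos φ = 0.32349 × cos(229.35°) = -0.21074
y = ρ sin φ = 0.32349 × sin(229.35°) = -0.24544

-0.211 -0.245 2.424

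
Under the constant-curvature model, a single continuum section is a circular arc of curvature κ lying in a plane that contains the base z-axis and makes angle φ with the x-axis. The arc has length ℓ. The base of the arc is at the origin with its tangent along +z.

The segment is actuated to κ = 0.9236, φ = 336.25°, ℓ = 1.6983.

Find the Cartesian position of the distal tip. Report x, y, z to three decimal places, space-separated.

0.989 -0.435 1.083

θ = κ·ℓ = 0.9236 × 1.6983 = 1.56855 rad
ρ = (1 − cos θ)/κ = (1 − 0.00225)/0.9236 = 1.08029
z = sin θ / κ = 1.00000/0.9236 = 1.08272
x = ρ cos φ = 1.08029 × cos(336.25°) = 0.98880
y = ρ sin φ = 1.08029 × sin(336.25°) = -0.43508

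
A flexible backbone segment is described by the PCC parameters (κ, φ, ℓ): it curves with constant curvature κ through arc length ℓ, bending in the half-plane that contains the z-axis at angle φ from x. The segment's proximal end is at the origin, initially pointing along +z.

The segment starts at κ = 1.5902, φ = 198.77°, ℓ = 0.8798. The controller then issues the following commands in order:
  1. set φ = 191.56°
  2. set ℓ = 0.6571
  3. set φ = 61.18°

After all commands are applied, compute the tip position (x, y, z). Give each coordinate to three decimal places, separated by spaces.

initial: κ=1.5902, φ=198.77°, ℓ=0.8798
cmd 1: set φ=191.56° → (κ,φ,ℓ)=(1.5902,191.56°,0.8798) → tip=(-0.5108,-0.1045,0.6196)
cmd 2: set ℓ=0.6571 → (κ,φ,ℓ)=(1.5902,191.56°,0.6571) → tip=(-0.3068,-0.0628,0.5439)
cmd 3: set φ=61.18° → (κ,φ,ℓ)=(1.5902,61.18°,0.6571) → tip=(0.1510,0.2744,0.5439)

0.151 0.274 0.544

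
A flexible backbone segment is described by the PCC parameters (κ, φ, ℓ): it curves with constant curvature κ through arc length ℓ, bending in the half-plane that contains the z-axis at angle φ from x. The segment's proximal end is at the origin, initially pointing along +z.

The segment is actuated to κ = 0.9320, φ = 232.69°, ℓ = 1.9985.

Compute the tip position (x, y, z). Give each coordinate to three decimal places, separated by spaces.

θ = κ·ℓ = 0.9320 × 1.9985 = 1.86260 rad
ρ = (1 − cos θ)/κ = (1 − -0.28768)/0.9320 = 1.38163
z = sin θ / κ = 0.95773/0.9320 = 1.02760
x = ρ cos φ = 1.38163 × cos(232.69°) = -0.83745
y = ρ sin φ = 1.38163 × sin(232.69°) = -1.09891

-0.837 -1.099 1.028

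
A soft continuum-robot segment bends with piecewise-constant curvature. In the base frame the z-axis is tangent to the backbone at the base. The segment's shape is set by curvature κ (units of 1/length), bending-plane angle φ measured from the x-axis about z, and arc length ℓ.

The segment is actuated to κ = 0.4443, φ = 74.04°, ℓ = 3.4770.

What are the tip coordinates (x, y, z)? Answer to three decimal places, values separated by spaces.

θ = κ·ℓ = 0.4443 × 3.4770 = 1.54483 rad
ρ = (1 − cos θ)/κ = (1 − 0.02596)/0.4443 = 2.19230
z = sin θ / κ = 0.99966/0.4443 = 2.24997
x = ρ cos φ = 2.19230 × cos(74.04°) = 0.60281
y = ρ sin φ = 2.19230 × sin(74.04°) = 2.10779

0.603 2.108 2.250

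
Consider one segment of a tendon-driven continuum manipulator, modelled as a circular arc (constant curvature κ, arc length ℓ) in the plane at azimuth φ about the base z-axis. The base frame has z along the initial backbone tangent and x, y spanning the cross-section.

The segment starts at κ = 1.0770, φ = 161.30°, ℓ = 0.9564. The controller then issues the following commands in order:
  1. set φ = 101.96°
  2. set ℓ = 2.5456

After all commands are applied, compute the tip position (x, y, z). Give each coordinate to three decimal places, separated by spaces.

-0.370 1.745 0.362

initial: κ=1.0770, φ=161.30°, ℓ=0.9564
cmd 1: set φ=101.96° → (κ,φ,ℓ)=(1.0770,101.96°,0.9564) → tip=(-0.0934,0.4407,0.7960)
cmd 2: set ℓ=2.5456 → (κ,φ,ℓ)=(1.0770,101.96°,2.5456) → tip=(-0.3696,1.7450,0.3616)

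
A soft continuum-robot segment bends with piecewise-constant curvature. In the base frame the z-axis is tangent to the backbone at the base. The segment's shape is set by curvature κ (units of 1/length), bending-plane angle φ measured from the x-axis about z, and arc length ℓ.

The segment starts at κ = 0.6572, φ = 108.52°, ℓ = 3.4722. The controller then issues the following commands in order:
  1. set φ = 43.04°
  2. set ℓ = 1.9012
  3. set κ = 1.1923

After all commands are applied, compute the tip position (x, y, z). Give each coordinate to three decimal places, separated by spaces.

1.006 0.939 0.644

initial: κ=0.6572, φ=108.52°, ℓ=3.4722
cmd 1: set φ=43.04° → (κ,φ,ℓ)=(0.6572,43.04°,3.4722) → tip=(1.8380,1.7163,1.1528)
cmd 2: set ℓ=1.9012 → (κ,φ,ℓ)=(0.6572,43.04°,1.9012) → tip=(0.7609,0.7105,1.4437)
cmd 3: set κ=1.1923 → (κ,φ,ℓ)=(1.1923,43.04°,1.9012) → tip=(1.0060,0.9394,0.6436)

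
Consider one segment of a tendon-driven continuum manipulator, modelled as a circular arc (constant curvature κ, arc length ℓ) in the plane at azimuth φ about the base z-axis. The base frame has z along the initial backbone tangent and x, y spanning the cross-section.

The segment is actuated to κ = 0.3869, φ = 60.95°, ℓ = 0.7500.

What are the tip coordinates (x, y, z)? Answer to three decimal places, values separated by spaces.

θ = κ·ℓ = 0.3869 × 0.7500 = 0.29018 rad
ρ = (1 − cos θ)/κ = (1 − 0.95819)/0.3869 = 0.10805
z = sin θ / κ = 0.28612/0.3869 = 0.73952
x = ρ cos φ = 0.10805 × cos(60.95°) = 0.05247
y = ρ sin φ = 0.10805 × sin(60.95°) = 0.09446

0.052 0.094 0.740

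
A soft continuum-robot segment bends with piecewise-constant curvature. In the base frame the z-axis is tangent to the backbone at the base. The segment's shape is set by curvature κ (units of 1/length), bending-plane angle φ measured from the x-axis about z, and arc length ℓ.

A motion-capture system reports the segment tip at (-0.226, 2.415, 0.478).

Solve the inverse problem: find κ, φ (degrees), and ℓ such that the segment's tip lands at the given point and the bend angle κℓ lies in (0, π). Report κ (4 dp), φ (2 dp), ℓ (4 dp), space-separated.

ρ = √(x²+y²) = √(-0.226² + 2.415²) = 2.42555
φ = atan2(y, x) mod 360° = atan2(2.415, -0.226) = 95.3463°
|p|² = ρ² + z² = 2.42555² + 0.478² = 6.11179
κ = 2ρ / |p|² = 2×2.42555 / 6.11179 = 0.79373
θ = 2·atan2(ρ, z) = 2·atan2(2.42555, 0.478) = 2.75244 rad
ℓ = θ/κ = 2.75244/0.79373 = 3.46773

0.7937 95.35 3.4677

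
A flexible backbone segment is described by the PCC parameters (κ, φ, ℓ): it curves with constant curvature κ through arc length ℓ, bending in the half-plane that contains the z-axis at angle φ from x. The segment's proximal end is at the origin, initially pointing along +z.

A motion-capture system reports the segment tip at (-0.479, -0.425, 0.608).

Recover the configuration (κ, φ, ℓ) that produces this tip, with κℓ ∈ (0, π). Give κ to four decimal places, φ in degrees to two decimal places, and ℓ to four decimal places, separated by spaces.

ρ = √(x²+y²) = √(-0.479² + -0.425²) = 0.64036
φ = atan2(y, x) mod 360° = atan2(-0.425, -0.479) = 221.5815°
|p|² = ρ² + z² = 0.64036² + 0.608² = 0.77973
κ = 2ρ / |p|² = 2×0.64036 / 0.77973 = 1.64253
θ = 2·atan2(ρ, z) = 2·atan2(0.64036, 0.608) = 1.62263 rad
ℓ = θ/κ = 1.62263/1.64253 = 0.98789

1.6425 221.58 0.9879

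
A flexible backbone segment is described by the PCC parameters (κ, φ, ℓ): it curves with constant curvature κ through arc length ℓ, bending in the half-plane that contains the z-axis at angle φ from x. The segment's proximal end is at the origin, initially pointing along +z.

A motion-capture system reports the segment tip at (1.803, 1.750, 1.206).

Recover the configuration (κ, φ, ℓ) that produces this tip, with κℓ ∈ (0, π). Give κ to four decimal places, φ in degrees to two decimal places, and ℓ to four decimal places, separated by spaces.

0.6469 44.15 3.4726

ρ = √(x²+y²) = √(1.803² + 1.750²) = 2.51263
φ = atan2(y, x) mod 360° = atan2(1.750, 1.803) = 44.1454°
|p|² = ρ² + z² = 2.51263² + 1.206² = 7.76774
κ = 2ρ / |p|² = 2×2.51263 / 7.76774 = 0.64694
θ = 2·atan2(ρ, z) = 2·atan2(2.51263, 1.206) = 2.24659 rad
ℓ = θ/κ = 2.24659/0.64694 = 3.47265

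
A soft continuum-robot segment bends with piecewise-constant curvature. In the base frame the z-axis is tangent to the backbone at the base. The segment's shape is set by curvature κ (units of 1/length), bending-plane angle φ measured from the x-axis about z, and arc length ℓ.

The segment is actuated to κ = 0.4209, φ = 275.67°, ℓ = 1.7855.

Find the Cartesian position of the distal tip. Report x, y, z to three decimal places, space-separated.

θ = κ·ℓ = 0.4209 × 1.7855 = 0.75152 rad
ρ = (1 − cos θ)/κ = (1 − 0.73065)/0.4209 = 0.63993
z = sin θ / κ = 0.68275/0.4209 = 1.62211
x = ρ cos φ = 0.63993 × cos(275.67°) = 0.06322
y = ρ sin φ = 0.63993 × sin(275.67°) = -0.63680

0.063 -0.637 1.622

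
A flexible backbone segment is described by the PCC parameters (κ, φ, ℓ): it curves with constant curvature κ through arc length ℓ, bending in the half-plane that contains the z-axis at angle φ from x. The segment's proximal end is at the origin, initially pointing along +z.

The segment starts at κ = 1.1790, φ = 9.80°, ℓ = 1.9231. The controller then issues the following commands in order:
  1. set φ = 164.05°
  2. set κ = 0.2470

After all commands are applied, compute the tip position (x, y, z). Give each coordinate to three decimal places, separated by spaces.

-0.431 0.123 1.852

initial: κ=1.1790, φ=9.80°, ℓ=1.9231
cmd 1: set φ=164.05° → (κ,φ,ℓ)=(1.1790,164.05°,1.9231) → tip=(-1.3387,0.3826,0.6506)
cmd 2: set κ=0.2470 → (κ,φ,ℓ)=(0.2470,164.05°,1.9231) → tip=(-0.4310,0.1232,1.8516)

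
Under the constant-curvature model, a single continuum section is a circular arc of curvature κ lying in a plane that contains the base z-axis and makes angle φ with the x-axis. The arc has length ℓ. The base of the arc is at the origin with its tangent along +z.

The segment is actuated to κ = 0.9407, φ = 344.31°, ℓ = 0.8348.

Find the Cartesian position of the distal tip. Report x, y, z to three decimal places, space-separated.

0.300 -0.084 0.752

θ = κ·ℓ = 0.9407 × 0.8348 = 0.78530 rad
ρ = (1 − cos θ)/κ = (1 − 0.70718)/0.9407 = 0.31128
z = sin θ / κ = 0.70703/0.9407 = 0.75160
x = ρ cos φ = 0.31128 × cos(344.31°) = 0.29968
y = ρ sin φ = 0.31128 × sin(344.31°) = -0.08418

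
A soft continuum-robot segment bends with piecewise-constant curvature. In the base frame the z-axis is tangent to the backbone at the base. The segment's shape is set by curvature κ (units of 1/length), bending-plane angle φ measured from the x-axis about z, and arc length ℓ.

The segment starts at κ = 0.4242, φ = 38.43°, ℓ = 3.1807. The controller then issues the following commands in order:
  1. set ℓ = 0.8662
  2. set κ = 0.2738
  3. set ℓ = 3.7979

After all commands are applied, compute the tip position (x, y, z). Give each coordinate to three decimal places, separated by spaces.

1.412 1.121 3.150

initial: κ=0.4242, φ=38.43°, ℓ=3.1807
cmd 1: set ℓ=0.8662 → (κ,φ,ℓ)=(0.4242,38.43°,0.8662) → tip=(0.1233,0.0978,0.8468)
cmd 2: set κ=0.2738 → (κ,φ,ℓ)=(0.2738,38.43°,0.8662) → tip=(0.0801,0.0635,0.8581)
cmd 3: set ℓ=3.7979 → (κ,φ,ℓ)=(0.2738,38.43°,3.7979) → tip=(1.4124,1.1207,3.1495)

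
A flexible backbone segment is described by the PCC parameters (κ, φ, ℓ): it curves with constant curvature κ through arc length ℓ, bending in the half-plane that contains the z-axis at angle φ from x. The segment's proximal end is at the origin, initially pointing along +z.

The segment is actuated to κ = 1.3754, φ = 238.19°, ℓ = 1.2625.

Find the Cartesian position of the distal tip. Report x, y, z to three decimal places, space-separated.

-0.446 -0.720 0.717

θ = κ·ℓ = 1.3754 × 1.2625 = 1.73644 rad
ρ = (1 − cos θ)/κ = (1 − -0.16489)/1.3754 = 0.84695
z = sin θ / κ = 0.98631/1.3754 = 0.71711
x = ρ cos φ = 0.84695 × cos(238.19°) = -0.44643
y = ρ sin φ = 0.84695 × sin(238.19°) = -0.71974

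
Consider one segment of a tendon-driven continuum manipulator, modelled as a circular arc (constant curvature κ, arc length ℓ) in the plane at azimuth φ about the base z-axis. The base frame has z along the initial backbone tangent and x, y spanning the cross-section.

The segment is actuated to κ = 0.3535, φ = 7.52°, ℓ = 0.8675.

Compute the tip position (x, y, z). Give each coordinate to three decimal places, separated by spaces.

θ = κ·ℓ = 0.3535 × 0.8675 = 0.30666 rad
ρ = (1 − cos θ)/κ = (1 − 0.95335)/0.3535 = 0.13198
z = sin θ / κ = 0.30188/0.3535 = 0.85397
x = ρ cos φ = 0.13198 × cos(7.52°) = 0.13084
y = ρ sin φ = 0.13198 × sin(7.52°) = 0.01727

0.131 0.017 0.854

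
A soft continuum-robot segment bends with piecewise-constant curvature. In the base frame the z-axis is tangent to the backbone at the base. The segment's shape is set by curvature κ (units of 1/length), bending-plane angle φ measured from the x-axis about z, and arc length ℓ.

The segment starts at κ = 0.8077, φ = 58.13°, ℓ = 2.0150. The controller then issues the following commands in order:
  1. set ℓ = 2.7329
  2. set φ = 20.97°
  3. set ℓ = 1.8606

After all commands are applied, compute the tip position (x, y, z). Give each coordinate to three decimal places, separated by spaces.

1.078 0.413 1.235

initial: κ=0.8077, φ=58.13°, ℓ=2.0150
cmd 1: set ℓ=2.7329 → (κ,φ,ℓ)=(0.8077,58.13°,2.7329) → tip=(1.0423,1.6765,0.9956)
cmd 2: set φ=20.97° → (κ,φ,ℓ)=(0.8077,20.97°,2.7329) → tip=(1.8433,0.7065,0.9956)
cmd 3: set ℓ=1.8606 → (κ,φ,ℓ)=(0.8077,20.97°,1.8606) → tip=(1.0775,0.4130,1.2352)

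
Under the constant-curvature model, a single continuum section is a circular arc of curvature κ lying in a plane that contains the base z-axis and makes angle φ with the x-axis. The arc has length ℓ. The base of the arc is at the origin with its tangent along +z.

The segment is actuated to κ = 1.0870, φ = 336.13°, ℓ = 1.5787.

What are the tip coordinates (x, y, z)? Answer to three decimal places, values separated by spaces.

0.963 -0.426 0.910

θ = κ·ℓ = 1.0870 × 1.5787 = 1.71605 rad
ρ = (1 − cos θ)/κ = (1 − -0.14474)/1.0870 = 1.05312
z = sin θ / κ = 0.98947/1.0870 = 0.91028
x = ρ cos φ = 1.05312 × cos(336.13°) = 0.96304
y = ρ sin φ = 1.05312 × sin(336.13°) = -0.42616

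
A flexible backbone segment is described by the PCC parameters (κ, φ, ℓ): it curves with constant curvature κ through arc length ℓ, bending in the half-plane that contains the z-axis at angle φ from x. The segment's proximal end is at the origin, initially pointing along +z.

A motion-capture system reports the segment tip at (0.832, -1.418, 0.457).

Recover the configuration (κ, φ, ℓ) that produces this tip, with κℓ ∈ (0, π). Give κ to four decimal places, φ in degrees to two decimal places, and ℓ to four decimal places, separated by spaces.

ρ = √(x²+y²) = √(0.832² + -1.418²) = 1.64406
φ = atan2(y, x) mod 360° = atan2(-1.418, 0.832) = 300.4019°
|p|² = ρ² + z² = 1.64406² + 0.457² = 2.91180
κ = 2ρ / |p|² = 2×1.64406 / 2.91180 = 1.12924
θ = 2·atan2(ρ, z) = 2·atan2(1.64406, 0.457) = 2.59934 rad
ℓ = θ/κ = 2.59934/1.12924 = 2.30184

1.1292 300.40 2.3018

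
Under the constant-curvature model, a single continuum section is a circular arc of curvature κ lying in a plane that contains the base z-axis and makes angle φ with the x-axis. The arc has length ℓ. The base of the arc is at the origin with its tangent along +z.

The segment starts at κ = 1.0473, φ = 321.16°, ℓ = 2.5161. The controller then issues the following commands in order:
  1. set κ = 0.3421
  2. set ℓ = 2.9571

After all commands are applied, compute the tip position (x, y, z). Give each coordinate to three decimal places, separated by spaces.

initial: κ=1.0473, φ=321.16°, ℓ=2.5161
cmd 1: set κ=0.3421 → (κ,φ,ℓ)=(0.3421,321.16°,2.5161) → tip=(0.7926,-0.6382,2.2167)
cmd 2: set ℓ=2.9571 → (κ,φ,ℓ)=(0.3421,321.16°,2.9571) → tip=(1.0690,-0.8607,2.4779)

1.069 -0.861 2.478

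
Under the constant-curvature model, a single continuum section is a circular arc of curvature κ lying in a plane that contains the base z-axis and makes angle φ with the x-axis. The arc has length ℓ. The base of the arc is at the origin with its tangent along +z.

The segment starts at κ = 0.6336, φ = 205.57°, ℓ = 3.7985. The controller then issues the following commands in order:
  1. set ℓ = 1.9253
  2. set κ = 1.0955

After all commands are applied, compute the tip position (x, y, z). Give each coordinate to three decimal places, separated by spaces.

-1.246 -0.596 0.784

initial: κ=0.6336, φ=205.57°, ℓ=3.7985
cmd 1: set ℓ=1.9253 → (κ,φ,ℓ)=(0.6336,205.57°,1.9253) → tip=(-0.9343,-0.4470,1.4821)
cmd 2: set κ=1.0955 → (κ,φ,ℓ)=(1.0955,205.57°,1.9253) → tip=(-1.2456,-0.5960,0.7837)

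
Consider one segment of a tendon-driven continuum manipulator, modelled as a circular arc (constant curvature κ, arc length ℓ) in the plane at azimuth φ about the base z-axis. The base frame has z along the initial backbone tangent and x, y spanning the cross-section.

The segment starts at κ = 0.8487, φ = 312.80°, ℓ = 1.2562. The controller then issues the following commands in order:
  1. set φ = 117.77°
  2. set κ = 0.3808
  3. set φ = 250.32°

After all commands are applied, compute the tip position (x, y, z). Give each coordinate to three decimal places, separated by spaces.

initial: κ=0.8487, φ=312.80°, ℓ=1.2562
cmd 1: set φ=117.77° → (κ,φ,ℓ)=(0.8487,117.77°,1.2562) → tip=(-0.2835,0.5385,1.0314)
cmd 2: set κ=0.3808 → (κ,φ,ℓ)=(0.3808,117.77°,1.2562) → tip=(-0.1373,0.2608,1.2088)
cmd 3: set φ=250.32° → (κ,φ,ℓ)=(0.3808,250.32°,1.2562) → tip=(-0.0993,-0.2776,1.2088)

-0.099 -0.278 1.209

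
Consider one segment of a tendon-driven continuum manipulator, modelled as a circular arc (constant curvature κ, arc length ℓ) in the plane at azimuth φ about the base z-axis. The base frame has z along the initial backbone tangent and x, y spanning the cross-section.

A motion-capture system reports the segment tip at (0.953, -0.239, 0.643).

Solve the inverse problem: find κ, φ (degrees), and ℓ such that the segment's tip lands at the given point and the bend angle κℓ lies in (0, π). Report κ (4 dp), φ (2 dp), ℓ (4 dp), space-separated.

ρ = √(x²+y²) = √(0.953² + -0.239²) = 0.98251
φ = atan2(y, x) mod 360° = atan2(-0.239, 0.953) = 345.9213°
|p|² = ρ² + z² = 0.98251² + 0.643² = 1.37878
κ = 2ρ / |p|² = 2×0.98251 / 1.37878 = 1.42519
θ = 2·atan2(ρ, z) = 2·atan2(0.98251, 0.643) = 1.98261 rad
ℓ = θ/κ = 1.98261/1.42519 = 1.39112

1.4252 345.92 1.3911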